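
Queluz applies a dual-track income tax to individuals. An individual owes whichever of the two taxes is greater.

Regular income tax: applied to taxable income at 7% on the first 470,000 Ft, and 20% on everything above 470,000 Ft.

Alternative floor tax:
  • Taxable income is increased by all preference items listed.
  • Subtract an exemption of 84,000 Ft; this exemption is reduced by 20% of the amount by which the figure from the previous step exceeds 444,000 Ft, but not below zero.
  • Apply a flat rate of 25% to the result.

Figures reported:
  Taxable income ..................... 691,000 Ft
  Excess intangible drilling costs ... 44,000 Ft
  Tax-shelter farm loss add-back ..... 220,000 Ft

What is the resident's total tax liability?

238,750 Ft

Regular income tax:
  470,000 Ft × 7% = 32,900 Ft
  221,000 Ft × 20% = 44,200 Ft
  → 77,100 Ft

Alternative floor tax:
  Adjusted income: 691,000 Ft + 44,000 Ft + 220,000 Ft = 955,000 Ft
  Exemption: 20% × (955,000 Ft − 444,000 Ft) = 102,200 Ft ≥ 84,000 Ft, so the exemption is fully phased out
  Base: 955,000 Ft − 0 Ft = 955,000 Ft
  955,000 Ft × 25% = 238,750 Ft

238,750 Ft > 77,100 Ft, so the alternative floor tax is the binding amount.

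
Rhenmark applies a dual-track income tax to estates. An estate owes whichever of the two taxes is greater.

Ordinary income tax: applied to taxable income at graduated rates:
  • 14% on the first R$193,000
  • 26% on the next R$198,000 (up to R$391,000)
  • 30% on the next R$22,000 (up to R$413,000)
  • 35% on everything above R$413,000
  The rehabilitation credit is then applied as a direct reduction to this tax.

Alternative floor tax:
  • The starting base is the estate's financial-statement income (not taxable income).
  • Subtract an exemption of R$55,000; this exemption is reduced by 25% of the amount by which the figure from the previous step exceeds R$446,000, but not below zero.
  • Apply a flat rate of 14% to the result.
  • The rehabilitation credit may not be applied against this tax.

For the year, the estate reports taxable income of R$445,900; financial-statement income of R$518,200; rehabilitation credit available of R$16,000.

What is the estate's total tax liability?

R$80,615

Ordinary income tax:
  R$193,000 × 14% = R$27,020
  R$198,000 × 26% = R$51,480
  R$22,000 × 30% = R$6,600
  R$32,900 × 35% = R$11,515
  → R$96,615
  Less rehabilitation credit R$16,000 → R$80,615

Alternative floor tax:
  Base (financial-statement income): R$518,200
  Exemption: R$55,000 − 25% × (R$518,200 − R$446,000) = R$55,000 − R$18,050 = R$36,950
  Base: R$518,200 − R$36,950 = R$481,250
  R$481,250 × 14% = R$67,375

R$80,615 > R$67,375, so the ordinary income tax governs.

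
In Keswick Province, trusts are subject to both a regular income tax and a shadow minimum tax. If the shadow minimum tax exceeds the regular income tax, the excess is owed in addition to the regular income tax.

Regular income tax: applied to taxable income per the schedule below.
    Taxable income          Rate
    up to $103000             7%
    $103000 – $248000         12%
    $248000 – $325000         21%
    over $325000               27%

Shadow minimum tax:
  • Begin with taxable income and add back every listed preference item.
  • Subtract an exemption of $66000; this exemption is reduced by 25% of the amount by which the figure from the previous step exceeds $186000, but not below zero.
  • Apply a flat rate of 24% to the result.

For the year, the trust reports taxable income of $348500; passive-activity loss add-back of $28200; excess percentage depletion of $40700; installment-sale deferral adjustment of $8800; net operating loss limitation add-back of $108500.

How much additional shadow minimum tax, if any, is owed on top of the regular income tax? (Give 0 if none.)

$81203

Regular income tax:
  $103000 × 7% = $7210
  $145000 × 12% = $17400
  $77000 × 21% = $16170
  $23500 × 27% = $6345
  → $47125

Shadow minimum tax:
  Adjusted income: $348500 + $28200 + $40700 + $8800 + $108500 = $534700
  Exemption: 25% × ($534700 − $186000) = $87175 ≥ $66000, so the exemption is fully phased out
  Base: $534700 − $0 = $534700
  $534700 × 24% = $128328

Excess of shadow minimum tax over regular income tax: $128328 − $47125 = $81203.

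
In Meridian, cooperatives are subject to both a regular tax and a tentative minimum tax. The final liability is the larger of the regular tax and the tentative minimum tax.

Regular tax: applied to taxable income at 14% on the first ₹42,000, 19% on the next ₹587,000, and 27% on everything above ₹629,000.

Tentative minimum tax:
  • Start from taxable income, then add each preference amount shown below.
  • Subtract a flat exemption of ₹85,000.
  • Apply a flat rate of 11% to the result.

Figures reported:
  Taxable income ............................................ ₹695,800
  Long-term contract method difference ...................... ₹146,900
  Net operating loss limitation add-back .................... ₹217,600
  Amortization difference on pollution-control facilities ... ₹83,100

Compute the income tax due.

Regular tax:
  ₹42,000 × 14% = ₹5,880
  ₹587,000 × 19% = ₹111,530
  ₹66,800 × 27% = ₹18,036
  → ₹135,446

Tentative minimum tax:
  Adjusted income: ₹695,800 + ₹146,900 + ₹217,600 + ₹83,100 = ₹1,143,400
  Less exemption ₹85,000 → base ₹1,058,400
  ₹1,058,400 × 11% = ₹116,424

₹135,446 > ₹116,424, so the regular tax governs.

₹135,446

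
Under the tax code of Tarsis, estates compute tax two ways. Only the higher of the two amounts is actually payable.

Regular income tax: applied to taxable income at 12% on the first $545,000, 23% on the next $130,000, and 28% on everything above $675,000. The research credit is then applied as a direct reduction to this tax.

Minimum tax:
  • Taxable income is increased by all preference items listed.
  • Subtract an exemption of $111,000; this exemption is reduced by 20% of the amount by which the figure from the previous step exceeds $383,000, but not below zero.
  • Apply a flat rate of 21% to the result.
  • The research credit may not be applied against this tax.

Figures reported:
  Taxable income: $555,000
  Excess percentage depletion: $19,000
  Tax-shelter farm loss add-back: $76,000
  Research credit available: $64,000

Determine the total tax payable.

Regular income tax:
  $545,000 × 12% = $65,400
  $10,000 × 23% = $2,300
  → $67,700
  Less research credit $64,000 → $3,700

Minimum tax:
  Adjusted income: $555,000 + $19,000 + $76,000 = $650,000
  Exemption: $111,000 − 20% × ($650,000 − $383,000) = $111,000 − $53,400 = $57,600
  Base: $650,000 − $57,600 = $592,400
  $592,400 × 21% = $124,404

$124,404 > $3,700, so the minimum tax is the binding amount.

$124,404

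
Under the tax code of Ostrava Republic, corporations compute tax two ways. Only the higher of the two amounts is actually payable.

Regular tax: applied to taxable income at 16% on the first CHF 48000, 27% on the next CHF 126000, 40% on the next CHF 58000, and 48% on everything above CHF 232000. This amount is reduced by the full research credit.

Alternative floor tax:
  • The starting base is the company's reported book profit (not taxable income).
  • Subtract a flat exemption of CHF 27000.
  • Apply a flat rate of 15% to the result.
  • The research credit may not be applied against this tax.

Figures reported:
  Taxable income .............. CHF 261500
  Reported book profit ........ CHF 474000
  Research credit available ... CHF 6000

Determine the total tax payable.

CHF 73060

Regular tax:
  CHF 48000 × 16% = CHF 7680
  CHF 126000 × 27% = CHF 34020
  CHF 58000 × 40% = CHF 23200
  CHF 29500 × 48% = CHF 14160
  → CHF 79060
  Less research credit CHF 6000 → CHF 73060

Alternative floor tax:
  Base (reported book profit): CHF 474000
  Less exemption CHF 27000 → base CHF 447000
  CHF 447000 × 15% = CHF 67050

CHF 73060 > CHF 67050, so the regular tax governs.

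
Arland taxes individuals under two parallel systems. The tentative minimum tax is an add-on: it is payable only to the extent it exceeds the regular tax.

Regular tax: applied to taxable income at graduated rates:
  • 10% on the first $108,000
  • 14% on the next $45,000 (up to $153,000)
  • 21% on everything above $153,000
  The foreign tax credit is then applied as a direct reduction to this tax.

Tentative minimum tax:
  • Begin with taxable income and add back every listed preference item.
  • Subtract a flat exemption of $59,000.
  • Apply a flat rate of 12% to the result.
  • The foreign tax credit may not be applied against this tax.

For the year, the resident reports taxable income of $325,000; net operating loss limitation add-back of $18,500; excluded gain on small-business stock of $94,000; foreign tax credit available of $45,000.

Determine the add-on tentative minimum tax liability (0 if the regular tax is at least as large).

$37,200

Regular tax:
  $108,000 × 10% = $10,800
  $45,000 × 14% = $6,300
  $172,000 × 21% = $36,120
  → $53,220
  Less foreign tax credit $45,000 → $8,220

Tentative minimum tax:
  Adjusted income: $325,000 + $18,500 + $94,000 = $437,500
  Less exemption $59,000 → base $378,500
  $378,500 × 12% = $45,420

Excess of tentative minimum tax over regular tax: $45,420 − $8,220 = $37,200.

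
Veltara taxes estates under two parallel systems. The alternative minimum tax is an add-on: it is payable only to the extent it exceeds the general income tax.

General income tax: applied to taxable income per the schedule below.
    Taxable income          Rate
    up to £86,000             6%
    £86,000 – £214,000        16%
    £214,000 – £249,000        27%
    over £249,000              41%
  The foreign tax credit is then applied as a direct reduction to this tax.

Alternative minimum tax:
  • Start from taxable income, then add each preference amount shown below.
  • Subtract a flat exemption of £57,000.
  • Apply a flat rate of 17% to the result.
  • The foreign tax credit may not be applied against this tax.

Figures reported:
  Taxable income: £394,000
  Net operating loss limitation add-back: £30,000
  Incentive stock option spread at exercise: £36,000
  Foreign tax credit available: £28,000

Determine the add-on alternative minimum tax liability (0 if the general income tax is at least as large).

£1,970

Alternative minimum tax:
  Adjusted income: £394,000 + £30,000 + £36,000 = £460,000
  Less exemption £57,000 → base £403,000
  £403,000 × 17% = £68,510

General income tax:
  £86,000 × 6% = £5,160
  £128,000 × 16% = £20,480
  £35,000 × 27% = £9,450
  £145,000 × 41% = £59,450
  → £94,540
  Less foreign tax credit £28,000 → £66,540

Excess of alternative minimum tax over general income tax: £68,510 − £66,540 = £1,970.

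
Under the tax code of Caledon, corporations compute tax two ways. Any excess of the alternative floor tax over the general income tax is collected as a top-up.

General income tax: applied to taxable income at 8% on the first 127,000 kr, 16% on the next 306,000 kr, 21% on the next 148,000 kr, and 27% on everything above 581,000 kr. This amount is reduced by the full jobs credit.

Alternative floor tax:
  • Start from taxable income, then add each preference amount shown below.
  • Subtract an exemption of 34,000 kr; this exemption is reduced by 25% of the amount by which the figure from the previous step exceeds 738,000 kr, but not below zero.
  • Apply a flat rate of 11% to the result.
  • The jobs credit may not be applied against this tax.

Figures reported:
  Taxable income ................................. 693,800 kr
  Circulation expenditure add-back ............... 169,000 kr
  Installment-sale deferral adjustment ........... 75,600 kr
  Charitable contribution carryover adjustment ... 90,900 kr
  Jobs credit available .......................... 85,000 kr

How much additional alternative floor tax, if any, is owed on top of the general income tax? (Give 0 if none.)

77,567 kr

General income tax:
  127,000 kr × 8% = 10,160 kr
  306,000 kr × 16% = 48,960 kr
  148,000 kr × 21% = 31,080 kr
  112,800 kr × 27% = 30,456 kr
  → 120,656 kr
  Less jobs credit 85,000 kr → 35,656 kr

Alternative floor tax:
  Adjusted income: 693,800 kr + 169,000 kr + 75,600 kr + 90,900 kr = 1,029,300 kr
  Exemption: 25% × (1,029,300 kr − 738,000 kr) = 72,825 kr ≥ 34,000 kr, so the exemption is fully phased out
  Base: 1,029,300 kr − 0 kr = 1,029,300 kr
  1,029,300 kr × 11% = 113,223 kr

Excess of alternative floor tax over general income tax: 113,223 kr − 35,656 kr = 77,567 kr.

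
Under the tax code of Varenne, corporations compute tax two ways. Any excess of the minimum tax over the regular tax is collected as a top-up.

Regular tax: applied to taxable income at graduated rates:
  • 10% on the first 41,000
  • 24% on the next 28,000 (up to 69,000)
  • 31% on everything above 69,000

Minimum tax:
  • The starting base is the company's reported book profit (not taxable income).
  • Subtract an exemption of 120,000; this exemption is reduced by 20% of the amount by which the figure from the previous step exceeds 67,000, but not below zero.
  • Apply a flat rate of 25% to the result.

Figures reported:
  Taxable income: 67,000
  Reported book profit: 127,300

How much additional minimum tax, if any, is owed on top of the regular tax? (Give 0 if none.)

0

Minimum tax:
  Base (reported book profit): 127,300
  Exemption: 120,000 − 20% × (127,300 − 67,000) = 120,000 − 12,060 = 107,940
  Base: 127,300 − 107,940 = 19,360
  19,360 × 25% = 4,840

Regular tax:
  41,000 × 10% = 4,100
  26,000 × 24% = 6,240
  → 10,340

4,840 ≤ 10,340, so no add-on is due.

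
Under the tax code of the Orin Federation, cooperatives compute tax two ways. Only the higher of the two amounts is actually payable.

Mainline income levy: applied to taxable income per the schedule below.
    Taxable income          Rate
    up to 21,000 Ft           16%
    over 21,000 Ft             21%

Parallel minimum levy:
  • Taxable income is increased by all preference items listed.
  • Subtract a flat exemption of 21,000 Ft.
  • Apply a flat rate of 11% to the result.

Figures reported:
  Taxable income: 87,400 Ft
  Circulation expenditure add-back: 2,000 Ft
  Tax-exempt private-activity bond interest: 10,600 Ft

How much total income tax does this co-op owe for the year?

Parallel minimum levy:
  Adjusted income: 87,400 Ft + 2,000 Ft + 10,600 Ft = 100,000 Ft
  Less exemption 21,000 Ft → base 79,000 Ft
  79,000 Ft × 11% = 8,690 Ft

Mainline income levy:
  21,000 Ft × 16% = 3,360 Ft
  66,400 Ft × 21% = 13,944 Ft
  → 17,304 Ft

17,304 Ft > 8,690 Ft, so the mainline income levy governs.

17,304 Ft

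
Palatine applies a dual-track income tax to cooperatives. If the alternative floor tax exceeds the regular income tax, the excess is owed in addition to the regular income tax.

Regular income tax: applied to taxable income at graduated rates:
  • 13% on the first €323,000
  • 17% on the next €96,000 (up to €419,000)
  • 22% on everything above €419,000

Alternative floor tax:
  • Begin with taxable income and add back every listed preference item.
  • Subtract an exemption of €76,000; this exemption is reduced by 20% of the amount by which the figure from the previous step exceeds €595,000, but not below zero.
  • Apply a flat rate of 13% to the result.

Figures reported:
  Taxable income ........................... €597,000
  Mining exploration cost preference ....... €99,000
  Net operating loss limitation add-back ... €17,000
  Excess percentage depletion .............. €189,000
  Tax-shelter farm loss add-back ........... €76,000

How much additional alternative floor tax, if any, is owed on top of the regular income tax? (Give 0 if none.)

Regular income tax:
  €323,000 × 13% = €41,990
  €96,000 × 17% = €16,320
  €178,000 × 22% = €39,160
  → €97,470

Alternative floor tax:
  Adjusted income: €597,000 + €99,000 + €17,000 + €189,000 + €76,000 = €978,000
  Exemption: 20% × (€978,000 − €595,000) = €76,600 ≥ €76,000, so the exemption is fully phased out
  Base: €978,000 − €0 = €978,000
  €978,000 × 13% = €127,140

Excess of alternative floor tax over regular income tax: €127,140 − €97,470 = €29,670.

€29,670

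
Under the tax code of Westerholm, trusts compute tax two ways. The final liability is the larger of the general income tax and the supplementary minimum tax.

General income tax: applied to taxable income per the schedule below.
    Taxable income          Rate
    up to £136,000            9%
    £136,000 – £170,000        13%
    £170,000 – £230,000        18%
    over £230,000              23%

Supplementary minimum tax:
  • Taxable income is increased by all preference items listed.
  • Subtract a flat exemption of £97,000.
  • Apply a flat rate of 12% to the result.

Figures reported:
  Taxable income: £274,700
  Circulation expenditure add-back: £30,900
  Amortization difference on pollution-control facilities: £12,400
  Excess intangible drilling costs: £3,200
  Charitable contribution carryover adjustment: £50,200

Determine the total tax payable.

Supplementary minimum tax:
  Adjusted income: £274,700 + £30,900 + £12,400 + £3,200 + £50,200 = £371,400
  Less exemption £97,000 → base £274,400
  £274,400 × 12% = £32,928

General income tax:
  £136,000 × 9% = £12,240
  £34,000 × 13% = £4,420
  £60,000 × 18% = £10,800
  £44,700 × 23% = £10,281
  → £37,741

£37,741 > £32,928, so the general income tax governs.

£37,741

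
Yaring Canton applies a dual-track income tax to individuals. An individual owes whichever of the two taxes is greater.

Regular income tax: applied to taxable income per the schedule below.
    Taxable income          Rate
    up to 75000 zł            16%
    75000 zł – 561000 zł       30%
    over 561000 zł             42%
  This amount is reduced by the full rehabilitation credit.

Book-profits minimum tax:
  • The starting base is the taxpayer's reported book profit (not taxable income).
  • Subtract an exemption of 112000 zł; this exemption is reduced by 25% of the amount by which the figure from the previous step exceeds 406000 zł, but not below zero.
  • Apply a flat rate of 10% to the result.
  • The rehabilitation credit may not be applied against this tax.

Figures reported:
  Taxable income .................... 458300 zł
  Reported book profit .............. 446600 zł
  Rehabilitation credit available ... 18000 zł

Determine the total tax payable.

108990 zł

Regular income tax:
  75000 zł × 16% = 12000 zł
  383300 zł × 30% = 114990 zł
  → 126990 zł
  Less rehabilitation credit 18000 zł → 108990 zł

Book-profits minimum tax:
  Base (reported book profit): 446600 zł
  Exemption: 112000 zł − 25% × (446600 zł − 406000 zł) = 112000 zł − 10150 zł = 101850 zł
  Base: 446600 zł − 101850 zł = 344750 zł
  344750 zł × 10% = 34475 zł

108990 zł > 34475 zł, so the regular income tax governs.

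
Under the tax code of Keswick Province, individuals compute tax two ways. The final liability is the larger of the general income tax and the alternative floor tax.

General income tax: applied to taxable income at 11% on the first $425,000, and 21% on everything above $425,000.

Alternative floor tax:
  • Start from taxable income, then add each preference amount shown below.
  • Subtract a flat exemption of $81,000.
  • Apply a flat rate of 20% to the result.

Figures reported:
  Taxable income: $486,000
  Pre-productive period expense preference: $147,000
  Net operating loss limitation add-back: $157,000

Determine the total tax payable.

$141,800

General income tax:
  $425,000 × 11% = $46,750
  $61,000 × 21% = $12,810
  → $59,560

Alternative floor tax:
  Adjusted income: $486,000 + $147,000 + $157,000 = $790,000
  Less exemption $81,000 → base $709,000
  $709,000 × 20% = $141,800

$141,800 > $59,560, so the alternative floor tax is the binding amount.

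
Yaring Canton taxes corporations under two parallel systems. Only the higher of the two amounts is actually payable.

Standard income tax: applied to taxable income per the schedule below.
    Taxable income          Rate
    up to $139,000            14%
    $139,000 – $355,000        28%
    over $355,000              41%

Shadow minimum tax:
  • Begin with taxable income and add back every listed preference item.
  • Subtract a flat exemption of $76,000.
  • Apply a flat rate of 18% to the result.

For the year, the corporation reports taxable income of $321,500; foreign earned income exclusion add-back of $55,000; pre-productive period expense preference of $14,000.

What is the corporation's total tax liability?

Standard income tax:
  $139,000 × 14% = $19,460
  $182,500 × 28% = $51,100
  → $70,560

Shadow minimum tax:
  Adjusted income: $321,500 + $55,000 + $14,000 = $390,500
  Less exemption $76,000 → base $314,500
  $314,500 × 18% = $56,610

$70,560 > $56,610, so the standard income tax governs.

$70,560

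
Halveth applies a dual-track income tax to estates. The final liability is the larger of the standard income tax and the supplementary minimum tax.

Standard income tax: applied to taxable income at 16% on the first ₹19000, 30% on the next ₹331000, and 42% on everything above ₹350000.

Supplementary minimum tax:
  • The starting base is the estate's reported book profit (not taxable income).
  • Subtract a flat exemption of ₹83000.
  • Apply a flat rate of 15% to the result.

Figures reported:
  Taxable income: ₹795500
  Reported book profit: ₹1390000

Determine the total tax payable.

₹289450

Standard income tax:
  ₹19000 × 16% = ₹3040
  ₹331000 × 30% = ₹99300
  ₹445500 × 42% = ₹187110
  → ₹289450

Supplementary minimum tax:
  Base (reported book profit): ₹1390000
  Less exemption ₹83000 → base ₹1307000
  ₹1307000 × 15% = ₹196050

₹289450 > ₹196050, so the standard income tax governs.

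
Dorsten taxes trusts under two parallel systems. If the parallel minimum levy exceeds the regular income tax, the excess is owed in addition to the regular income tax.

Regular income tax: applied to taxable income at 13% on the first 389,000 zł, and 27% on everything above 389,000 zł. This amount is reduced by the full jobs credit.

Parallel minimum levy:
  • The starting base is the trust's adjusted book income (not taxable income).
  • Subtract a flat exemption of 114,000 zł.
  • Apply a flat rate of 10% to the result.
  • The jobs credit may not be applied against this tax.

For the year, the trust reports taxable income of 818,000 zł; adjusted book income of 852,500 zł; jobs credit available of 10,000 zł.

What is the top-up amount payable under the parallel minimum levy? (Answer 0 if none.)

Regular income tax:
  389,000 zł × 13% = 50,570 zł
  429,000 zł × 27% = 115,830 zł
  → 166,400 zł
  Less jobs credit 10,000 zł → 156,400 zł

Parallel minimum levy:
  Base (adjusted book income): 852,500 zł
  Less exemption 114,000 zł → base 738,500 zł
  738,500 zł × 10% = 73,850 zł

73,850 zł ≤ 156,400 zł, so no add-on is due.

0 zł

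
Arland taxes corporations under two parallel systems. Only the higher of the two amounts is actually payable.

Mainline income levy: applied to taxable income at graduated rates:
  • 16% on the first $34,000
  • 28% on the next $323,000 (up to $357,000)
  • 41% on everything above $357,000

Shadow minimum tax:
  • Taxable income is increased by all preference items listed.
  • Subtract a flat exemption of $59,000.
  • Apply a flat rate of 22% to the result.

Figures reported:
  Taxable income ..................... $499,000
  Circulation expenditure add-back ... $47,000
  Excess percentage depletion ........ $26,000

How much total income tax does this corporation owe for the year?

Shadow minimum tax:
  Adjusted income: $499,000 + $47,000 + $26,000 = $572,000
  Less exemption $59,000 → base $513,000
  $513,000 × 22% = $112,860

Mainline income levy:
  $34,000 × 16% = $5,440
  $323,000 × 28% = $90,440
  $142,000 × 41% = $58,220
  → $154,100

$154,100 > $112,860, so the mainline income levy governs.

$154,100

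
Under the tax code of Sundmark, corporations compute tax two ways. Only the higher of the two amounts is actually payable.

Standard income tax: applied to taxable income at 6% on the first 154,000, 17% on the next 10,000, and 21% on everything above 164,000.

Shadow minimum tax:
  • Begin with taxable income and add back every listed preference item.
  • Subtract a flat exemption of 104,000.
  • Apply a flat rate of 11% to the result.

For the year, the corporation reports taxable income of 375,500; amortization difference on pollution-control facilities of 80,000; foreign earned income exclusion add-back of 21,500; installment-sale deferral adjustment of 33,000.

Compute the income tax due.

55,355

Standard income tax:
  154,000 × 6% = 9,240
  10,000 × 17% = 1,700
  211,500 × 21% = 44,415
  → 55,355

Shadow minimum tax:
  Adjusted income: 375,500 + 80,000 + 21,500 + 33,000 = 510,000
  Less exemption 104,000 → base 406,000
  406,000 × 11% = 44,660

55,355 > 44,660, so the standard income tax governs.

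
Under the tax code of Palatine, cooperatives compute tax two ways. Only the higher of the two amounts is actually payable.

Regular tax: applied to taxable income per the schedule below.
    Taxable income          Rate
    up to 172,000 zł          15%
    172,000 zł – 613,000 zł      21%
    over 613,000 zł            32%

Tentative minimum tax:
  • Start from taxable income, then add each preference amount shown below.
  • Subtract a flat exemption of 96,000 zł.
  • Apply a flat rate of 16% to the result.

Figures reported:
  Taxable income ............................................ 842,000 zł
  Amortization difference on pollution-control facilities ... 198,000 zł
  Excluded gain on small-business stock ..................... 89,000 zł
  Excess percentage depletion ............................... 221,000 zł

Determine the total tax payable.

Regular tax:
  172,000 zł × 15% = 25,800 zł
  441,000 zł × 21% = 92,610 zł
  229,000 zł × 32% = 73,280 zł
  → 191,690 zł

Tentative minimum tax:
  Adjusted income: 842,000 zł + 198,000 zł + 89,000 zł + 221,000 zł = 1,350,000 zł
  Less exemption 96,000 zł → base 1,254,000 zł
  1,254,000 zł × 16% = 200,640 zł

200,640 zł > 191,690 zł, so the tentative minimum tax is the binding amount.

200,640 zł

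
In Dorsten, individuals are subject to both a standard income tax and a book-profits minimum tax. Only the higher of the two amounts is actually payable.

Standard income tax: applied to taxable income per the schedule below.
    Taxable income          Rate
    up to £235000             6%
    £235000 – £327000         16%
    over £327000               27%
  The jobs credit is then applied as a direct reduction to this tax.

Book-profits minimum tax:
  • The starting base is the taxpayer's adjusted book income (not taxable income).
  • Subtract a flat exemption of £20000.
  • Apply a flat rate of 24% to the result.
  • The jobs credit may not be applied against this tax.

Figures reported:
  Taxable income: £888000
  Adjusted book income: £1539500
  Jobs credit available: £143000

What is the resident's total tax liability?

£364680

Standard income tax:
  £235000 × 6% = £14100
  £92000 × 16% = £14720
  £561000 × 27% = £151470
  → £180290
  Less jobs credit £143000 → £37290

Book-profits minimum tax:
  Base (adjusted book income): £1539500
  Less exemption £20000 → base £1519500
  £1519500 × 24% = £364680

£364680 > £37290, so the book-profits minimum tax is the binding amount.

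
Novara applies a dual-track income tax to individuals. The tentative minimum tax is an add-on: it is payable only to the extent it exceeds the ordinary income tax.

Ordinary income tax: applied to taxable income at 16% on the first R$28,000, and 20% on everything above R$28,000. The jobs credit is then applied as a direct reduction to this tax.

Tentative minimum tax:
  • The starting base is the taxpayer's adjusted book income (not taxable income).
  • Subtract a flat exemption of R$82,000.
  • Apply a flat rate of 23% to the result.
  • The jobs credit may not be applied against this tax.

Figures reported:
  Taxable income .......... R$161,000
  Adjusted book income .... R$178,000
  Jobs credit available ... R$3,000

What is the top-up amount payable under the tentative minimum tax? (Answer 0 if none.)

Ordinary income tax:
  R$28,000 × 16% = R$4,480
  R$133,000 × 20% = R$26,600
  → R$31,080
  Less jobs credit R$3,000 → R$28,080

Tentative minimum tax:
  Base (adjusted book income): R$178,000
  Less exemption R$82,000 → base R$96,000
  R$96,000 × 23% = R$22,080

R$22,080 ≤ R$28,080, so no add-on is due.

R$0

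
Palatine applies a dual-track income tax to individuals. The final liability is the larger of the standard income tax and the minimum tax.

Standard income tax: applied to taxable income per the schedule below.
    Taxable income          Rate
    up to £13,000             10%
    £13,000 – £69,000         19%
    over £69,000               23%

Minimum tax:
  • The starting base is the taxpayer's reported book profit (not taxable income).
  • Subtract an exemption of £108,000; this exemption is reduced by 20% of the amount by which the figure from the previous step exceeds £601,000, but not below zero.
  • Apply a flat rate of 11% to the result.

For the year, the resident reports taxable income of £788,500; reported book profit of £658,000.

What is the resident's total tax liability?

Standard income tax:
  £13,000 × 10% = £1,300
  £56,000 × 19% = £10,640
  £719,500 × 23% = £165,485
  → £177,425

Minimum tax:
  Base (reported book profit): £658,000
  Exemption: £108,000 − 20% × (£658,000 − £601,000) = £108,000 − £11,400 = £96,600
  Base: £658,000 − £96,600 = £561,400
  £561,400 × 11% = £61,754

£177,425 > £61,754, so the standard income tax governs.

£177,425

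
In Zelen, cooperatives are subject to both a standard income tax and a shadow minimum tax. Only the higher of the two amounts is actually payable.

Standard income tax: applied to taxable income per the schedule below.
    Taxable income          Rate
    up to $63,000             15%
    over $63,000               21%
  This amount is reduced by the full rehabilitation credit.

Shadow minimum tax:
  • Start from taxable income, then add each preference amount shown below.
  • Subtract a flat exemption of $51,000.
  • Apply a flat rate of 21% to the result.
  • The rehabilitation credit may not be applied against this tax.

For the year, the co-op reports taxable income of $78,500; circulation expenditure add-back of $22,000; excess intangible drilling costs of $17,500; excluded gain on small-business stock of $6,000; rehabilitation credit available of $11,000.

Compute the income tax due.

Standard income tax:
  $63,000 × 15% = $9,450
  $15,500 × 21% = $3,255
  → $12,705
  Less rehabilitation credit $11,000 → $1,705

Shadow minimum tax:
  Adjusted income: $78,500 + $22,000 + $17,500 + $6,000 = $124,000
  Less exemption $51,000 → base $73,000
  $73,000 × 21% = $15,330

$15,330 > $1,705, so the shadow minimum tax is the binding amount.

$15,330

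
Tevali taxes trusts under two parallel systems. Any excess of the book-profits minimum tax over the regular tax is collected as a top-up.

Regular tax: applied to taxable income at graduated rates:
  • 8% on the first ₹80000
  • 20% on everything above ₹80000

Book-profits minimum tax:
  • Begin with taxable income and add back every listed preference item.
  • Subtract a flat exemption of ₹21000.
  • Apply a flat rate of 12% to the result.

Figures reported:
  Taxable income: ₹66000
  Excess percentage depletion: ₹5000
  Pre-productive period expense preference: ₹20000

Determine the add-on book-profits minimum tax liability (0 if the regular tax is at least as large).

₹3120

Regular tax:
  ₹66000 × 8% = ₹5280

Book-profits minimum tax:
  Adjusted income: ₹66000 + ₹5000 + ₹20000 = ₹91000
  Less exemption ₹21000 → base ₹70000
  ₹70000 × 12% = ₹8400

Excess of book-profits minimum tax over regular tax: ₹8400 − ₹5280 = ₹3120.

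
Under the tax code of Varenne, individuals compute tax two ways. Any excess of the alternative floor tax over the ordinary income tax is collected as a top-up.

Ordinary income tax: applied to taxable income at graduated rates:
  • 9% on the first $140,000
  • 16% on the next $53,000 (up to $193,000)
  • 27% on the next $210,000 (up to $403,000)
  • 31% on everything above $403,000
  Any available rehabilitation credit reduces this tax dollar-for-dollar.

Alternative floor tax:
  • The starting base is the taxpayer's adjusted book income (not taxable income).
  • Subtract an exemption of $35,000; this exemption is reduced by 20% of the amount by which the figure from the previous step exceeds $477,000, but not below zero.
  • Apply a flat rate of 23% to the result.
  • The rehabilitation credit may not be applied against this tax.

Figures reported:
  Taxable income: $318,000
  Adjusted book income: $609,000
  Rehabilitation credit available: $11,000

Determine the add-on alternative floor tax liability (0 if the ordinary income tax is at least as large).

$94,262

Alternative floor tax:
  Base (adjusted book income): $609,000
  Exemption: $35,000 − 20% × ($609,000 − $477,000) = $35,000 − $26,400 = $8,600
  Base: $609,000 − $8,600 = $600,400
  $600,400 × 23% = $138,092

Ordinary income tax:
  $140,000 × 9% = $12,600
  $53,000 × 16% = $8,480
  $125,000 × 27% = $33,750
  → $54,830
  Less rehabilitation credit $11,000 → $43,830

Excess of alternative floor tax over ordinary income tax: $138,092 − $43,830 = $94,262.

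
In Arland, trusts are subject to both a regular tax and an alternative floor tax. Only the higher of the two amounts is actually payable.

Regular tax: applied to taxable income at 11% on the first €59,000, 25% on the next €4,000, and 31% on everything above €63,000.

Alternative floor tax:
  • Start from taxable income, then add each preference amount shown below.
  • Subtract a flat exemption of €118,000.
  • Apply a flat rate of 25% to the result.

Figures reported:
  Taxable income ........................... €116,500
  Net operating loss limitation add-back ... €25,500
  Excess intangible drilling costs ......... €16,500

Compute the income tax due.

Alternative floor tax:
  Adjusted income: €116,500 + €25,500 + €16,500 = €158,500
  Less exemption €118,000 → base €40,500
  €40,500 × 25% = €10,125

Regular tax:
  €59,000 × 11% = €6,490
  €4,000 × 25% = €1,000
  €53,500 × 31% = €16,585
  → €24,075

€24,075 > €10,125, so the regular tax governs.

€24,075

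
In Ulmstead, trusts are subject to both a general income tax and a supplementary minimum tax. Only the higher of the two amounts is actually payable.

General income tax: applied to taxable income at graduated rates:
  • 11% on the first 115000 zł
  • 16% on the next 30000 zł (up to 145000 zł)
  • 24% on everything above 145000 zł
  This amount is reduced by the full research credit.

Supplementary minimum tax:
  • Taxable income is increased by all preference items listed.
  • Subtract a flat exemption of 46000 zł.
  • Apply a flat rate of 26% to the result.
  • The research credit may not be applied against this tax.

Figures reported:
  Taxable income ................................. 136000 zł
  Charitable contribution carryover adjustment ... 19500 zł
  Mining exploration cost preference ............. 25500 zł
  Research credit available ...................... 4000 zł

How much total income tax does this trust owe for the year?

General income tax:
  115000 zł × 11% = 12650 zł
  21000 zł × 16% = 3360 zł
  → 16010 zł
  Less research credit 4000 zł → 12010 zł

Supplementary minimum tax:
  Adjusted income: 136000 zł + 19500 zł + 25500 zł = 181000 zł
  Less exemption 46000 zł → base 135000 zł
  135000 zł × 26% = 35100 zł

35100 zł > 12010 zł, so the supplementary minimum tax is the binding amount.

35100 zł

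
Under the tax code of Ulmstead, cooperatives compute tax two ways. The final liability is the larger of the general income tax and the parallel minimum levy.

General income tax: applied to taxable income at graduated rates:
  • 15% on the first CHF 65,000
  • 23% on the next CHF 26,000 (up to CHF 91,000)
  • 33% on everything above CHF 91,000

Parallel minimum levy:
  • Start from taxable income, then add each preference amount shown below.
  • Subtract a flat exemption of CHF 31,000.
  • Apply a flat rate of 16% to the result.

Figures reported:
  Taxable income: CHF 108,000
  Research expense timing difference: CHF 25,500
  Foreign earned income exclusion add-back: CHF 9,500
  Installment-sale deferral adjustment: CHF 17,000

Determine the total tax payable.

CHF 21,340

Parallel minimum levy:
  Adjusted income: CHF 108,000 + CHF 25,500 + CHF 9,500 + CHF 17,000 = CHF 160,000
  Less exemption CHF 31,000 → base CHF 129,000
  CHF 129,000 × 16% = CHF 20,640

General income tax:
  CHF 65,000 × 15% = CHF 9,750
  CHF 26,000 × 23% = CHF 5,980
  CHF 17,000 × 33% = CHF 5,610
  → CHF 21,340

CHF 21,340 > CHF 20,640, so the general income tax governs.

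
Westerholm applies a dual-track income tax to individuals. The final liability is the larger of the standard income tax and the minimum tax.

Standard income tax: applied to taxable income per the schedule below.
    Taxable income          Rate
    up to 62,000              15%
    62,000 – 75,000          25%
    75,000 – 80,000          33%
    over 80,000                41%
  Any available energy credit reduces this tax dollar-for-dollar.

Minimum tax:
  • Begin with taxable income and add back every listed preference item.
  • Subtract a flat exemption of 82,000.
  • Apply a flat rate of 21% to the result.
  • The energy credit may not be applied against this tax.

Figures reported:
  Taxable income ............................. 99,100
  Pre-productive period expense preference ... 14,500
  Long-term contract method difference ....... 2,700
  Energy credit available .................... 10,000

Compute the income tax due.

Minimum tax:
  Adjusted income: 99,100 + 14,500 + 2,700 = 116,300
  Less exemption 82,000 → base 34,300
  34,300 × 21% = 7,203

Standard income tax:
  62,000 × 15% = 9,300
  13,000 × 25% = 3,250
  5,000 × 33% = 1,650
  19,100 × 41% = 7,831
  → 22,031
  Less energy credit 10,000 → 12,031

12,031 > 7,203, so the standard income tax governs.

12,031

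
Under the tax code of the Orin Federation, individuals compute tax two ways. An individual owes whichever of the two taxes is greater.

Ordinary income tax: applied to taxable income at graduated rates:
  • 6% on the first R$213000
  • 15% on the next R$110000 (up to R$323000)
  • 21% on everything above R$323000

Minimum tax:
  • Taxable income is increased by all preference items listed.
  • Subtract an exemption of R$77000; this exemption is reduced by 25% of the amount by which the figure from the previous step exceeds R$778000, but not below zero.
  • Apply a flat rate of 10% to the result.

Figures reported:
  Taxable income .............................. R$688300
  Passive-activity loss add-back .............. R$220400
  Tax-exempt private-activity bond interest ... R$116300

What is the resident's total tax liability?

Minimum tax:
  Adjusted income: R$688300 + R$220400 + R$116300 = R$1025000
  Exemption: R$77000 − 25% × (R$1025000 − R$778000) = R$77000 − R$61750 = R$15250
  Base: R$1025000 − R$15250 = R$1009750
  R$1009750 × 10% = R$100975

Ordinary income tax:
  R$213000 × 6% = R$12780
  R$110000 × 15% = R$16500
  R$365300 × 21% = R$76713
  → R$105993

R$105993 > R$100975, so the ordinary income tax governs.

R$105993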